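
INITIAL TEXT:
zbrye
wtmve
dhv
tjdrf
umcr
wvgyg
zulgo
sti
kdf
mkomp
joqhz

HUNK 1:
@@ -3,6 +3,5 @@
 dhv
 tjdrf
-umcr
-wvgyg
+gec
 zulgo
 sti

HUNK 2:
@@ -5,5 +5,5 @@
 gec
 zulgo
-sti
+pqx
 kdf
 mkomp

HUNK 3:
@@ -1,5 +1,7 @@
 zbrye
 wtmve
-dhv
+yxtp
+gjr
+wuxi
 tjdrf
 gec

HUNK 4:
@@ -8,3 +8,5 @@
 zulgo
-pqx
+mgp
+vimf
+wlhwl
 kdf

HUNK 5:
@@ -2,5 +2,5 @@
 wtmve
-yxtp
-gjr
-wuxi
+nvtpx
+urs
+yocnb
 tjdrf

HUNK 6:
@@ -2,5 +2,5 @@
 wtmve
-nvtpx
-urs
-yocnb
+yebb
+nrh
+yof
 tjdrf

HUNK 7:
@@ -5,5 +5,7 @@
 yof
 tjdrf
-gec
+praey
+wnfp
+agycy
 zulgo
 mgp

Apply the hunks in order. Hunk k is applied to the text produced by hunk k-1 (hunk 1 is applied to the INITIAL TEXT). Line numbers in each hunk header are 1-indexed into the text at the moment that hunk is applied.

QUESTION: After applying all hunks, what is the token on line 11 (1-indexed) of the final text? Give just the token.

Answer: mgp

Derivation:
Hunk 1: at line 3 remove [umcr,wvgyg] add [gec] -> 10 lines: zbrye wtmve dhv tjdrf gec zulgo sti kdf mkomp joqhz
Hunk 2: at line 5 remove [sti] add [pqx] -> 10 lines: zbrye wtmve dhv tjdrf gec zulgo pqx kdf mkomp joqhz
Hunk 3: at line 1 remove [dhv] add [yxtp,gjr,wuxi] -> 12 lines: zbrye wtmve yxtp gjr wuxi tjdrf gec zulgo pqx kdf mkomp joqhz
Hunk 4: at line 8 remove [pqx] add [mgp,vimf,wlhwl] -> 14 lines: zbrye wtmve yxtp gjr wuxi tjdrf gec zulgo mgp vimf wlhwl kdf mkomp joqhz
Hunk 5: at line 2 remove [yxtp,gjr,wuxi] add [nvtpx,urs,yocnb] -> 14 lines: zbrye wtmve nvtpx urs yocnb tjdrf gec zulgo mgp vimf wlhwl kdf mkomp joqhz
Hunk 6: at line 2 remove [nvtpx,urs,yocnb] add [yebb,nrh,yof] -> 14 lines: zbrye wtmve yebb nrh yof tjdrf gec zulgo mgp vimf wlhwl kdf mkomp joqhz
Hunk 7: at line 5 remove [gec] add [praey,wnfp,agycy] -> 16 lines: zbrye wtmve yebb nrh yof tjdrf praey wnfp agycy zulgo mgp vimf wlhwl kdf mkomp joqhz
Final line 11: mgp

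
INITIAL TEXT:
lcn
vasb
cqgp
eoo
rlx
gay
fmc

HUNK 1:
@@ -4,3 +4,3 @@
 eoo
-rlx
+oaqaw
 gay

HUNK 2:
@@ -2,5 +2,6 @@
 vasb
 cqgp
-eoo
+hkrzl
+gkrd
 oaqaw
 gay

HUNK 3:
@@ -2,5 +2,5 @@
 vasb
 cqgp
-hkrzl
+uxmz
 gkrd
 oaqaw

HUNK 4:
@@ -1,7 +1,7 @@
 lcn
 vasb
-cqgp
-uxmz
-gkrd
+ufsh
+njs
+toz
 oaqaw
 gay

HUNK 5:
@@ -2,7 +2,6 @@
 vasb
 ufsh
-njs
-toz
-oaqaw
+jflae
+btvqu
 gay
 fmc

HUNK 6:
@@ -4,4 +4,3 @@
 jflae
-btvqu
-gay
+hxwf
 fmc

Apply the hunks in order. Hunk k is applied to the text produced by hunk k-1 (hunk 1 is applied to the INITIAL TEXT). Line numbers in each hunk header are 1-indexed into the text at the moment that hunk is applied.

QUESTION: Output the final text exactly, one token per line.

Hunk 1: at line 4 remove [rlx] add [oaqaw] -> 7 lines: lcn vasb cqgp eoo oaqaw gay fmc
Hunk 2: at line 2 remove [eoo] add [hkrzl,gkrd] -> 8 lines: lcn vasb cqgp hkrzl gkrd oaqaw gay fmc
Hunk 3: at line 2 remove [hkrzl] add [uxmz] -> 8 lines: lcn vasb cqgp uxmz gkrd oaqaw gay fmc
Hunk 4: at line 1 remove [cqgp,uxmz,gkrd] add [ufsh,njs,toz] -> 8 lines: lcn vasb ufsh njs toz oaqaw gay fmc
Hunk 5: at line 2 remove [njs,toz,oaqaw] add [jflae,btvqu] -> 7 lines: lcn vasb ufsh jflae btvqu gay fmc
Hunk 6: at line 4 remove [btvqu,gay] add [hxwf] -> 6 lines: lcn vasb ufsh jflae hxwf fmc

Answer: lcn
vasb
ufsh
jflae
hxwf
fmc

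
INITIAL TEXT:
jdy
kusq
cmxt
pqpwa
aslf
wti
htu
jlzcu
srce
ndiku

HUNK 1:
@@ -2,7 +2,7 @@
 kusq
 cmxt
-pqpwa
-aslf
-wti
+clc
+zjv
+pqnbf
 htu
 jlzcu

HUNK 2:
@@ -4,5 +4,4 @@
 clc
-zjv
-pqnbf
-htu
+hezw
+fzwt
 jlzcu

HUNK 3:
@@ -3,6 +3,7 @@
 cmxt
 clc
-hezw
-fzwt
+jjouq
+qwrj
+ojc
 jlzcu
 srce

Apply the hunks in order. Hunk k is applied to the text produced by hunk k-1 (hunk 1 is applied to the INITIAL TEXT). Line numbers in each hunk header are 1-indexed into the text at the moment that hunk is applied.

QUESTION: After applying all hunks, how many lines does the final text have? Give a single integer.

Hunk 1: at line 2 remove [pqpwa,aslf,wti] add [clc,zjv,pqnbf] -> 10 lines: jdy kusq cmxt clc zjv pqnbf htu jlzcu srce ndiku
Hunk 2: at line 4 remove [zjv,pqnbf,htu] add [hezw,fzwt] -> 9 lines: jdy kusq cmxt clc hezw fzwt jlzcu srce ndiku
Hunk 3: at line 3 remove [hezw,fzwt] add [jjouq,qwrj,ojc] -> 10 lines: jdy kusq cmxt clc jjouq qwrj ojc jlzcu srce ndiku
Final line count: 10

Answer: 10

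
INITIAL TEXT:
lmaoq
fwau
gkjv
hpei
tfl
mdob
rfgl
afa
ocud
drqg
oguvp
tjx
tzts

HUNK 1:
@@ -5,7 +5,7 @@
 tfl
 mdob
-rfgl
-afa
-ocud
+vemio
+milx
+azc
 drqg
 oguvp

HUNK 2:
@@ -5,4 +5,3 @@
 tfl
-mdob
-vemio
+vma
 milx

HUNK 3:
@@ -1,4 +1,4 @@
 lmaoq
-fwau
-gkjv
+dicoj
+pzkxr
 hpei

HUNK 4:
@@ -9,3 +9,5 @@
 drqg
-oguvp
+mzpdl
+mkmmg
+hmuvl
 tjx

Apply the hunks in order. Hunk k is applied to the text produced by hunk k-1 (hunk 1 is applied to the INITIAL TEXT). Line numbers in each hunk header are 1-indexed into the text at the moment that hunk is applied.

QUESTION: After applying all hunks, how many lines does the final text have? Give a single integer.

Hunk 1: at line 5 remove [rfgl,afa,ocud] add [vemio,milx,azc] -> 13 lines: lmaoq fwau gkjv hpei tfl mdob vemio milx azc drqg oguvp tjx tzts
Hunk 2: at line 5 remove [mdob,vemio] add [vma] -> 12 lines: lmaoq fwau gkjv hpei tfl vma milx azc drqg oguvp tjx tzts
Hunk 3: at line 1 remove [fwau,gkjv] add [dicoj,pzkxr] -> 12 lines: lmaoq dicoj pzkxr hpei tfl vma milx azc drqg oguvp tjx tzts
Hunk 4: at line 9 remove [oguvp] add [mzpdl,mkmmg,hmuvl] -> 14 lines: lmaoq dicoj pzkxr hpei tfl vma milx azc drqg mzpdl mkmmg hmuvl tjx tzts
Final line count: 14

Answer: 14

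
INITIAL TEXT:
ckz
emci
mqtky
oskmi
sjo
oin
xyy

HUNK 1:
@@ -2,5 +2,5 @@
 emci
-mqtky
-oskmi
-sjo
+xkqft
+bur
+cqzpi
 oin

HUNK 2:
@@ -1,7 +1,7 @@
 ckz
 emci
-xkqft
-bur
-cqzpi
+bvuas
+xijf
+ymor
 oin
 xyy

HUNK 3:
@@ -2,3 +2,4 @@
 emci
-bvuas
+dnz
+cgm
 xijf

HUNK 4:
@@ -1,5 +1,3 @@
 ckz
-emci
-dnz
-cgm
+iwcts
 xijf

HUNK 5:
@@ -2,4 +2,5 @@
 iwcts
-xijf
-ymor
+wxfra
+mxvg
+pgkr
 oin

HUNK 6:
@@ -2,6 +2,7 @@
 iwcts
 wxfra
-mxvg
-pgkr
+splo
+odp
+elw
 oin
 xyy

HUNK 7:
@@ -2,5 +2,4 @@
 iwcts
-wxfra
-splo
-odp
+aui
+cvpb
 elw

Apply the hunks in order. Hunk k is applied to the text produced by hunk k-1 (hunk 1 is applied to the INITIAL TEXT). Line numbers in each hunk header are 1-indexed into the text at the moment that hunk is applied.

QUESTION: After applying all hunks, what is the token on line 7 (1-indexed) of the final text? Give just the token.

Hunk 1: at line 2 remove [mqtky,oskmi,sjo] add [xkqft,bur,cqzpi] -> 7 lines: ckz emci xkqft bur cqzpi oin xyy
Hunk 2: at line 1 remove [xkqft,bur,cqzpi] add [bvuas,xijf,ymor] -> 7 lines: ckz emci bvuas xijf ymor oin xyy
Hunk 3: at line 2 remove [bvuas] add [dnz,cgm] -> 8 lines: ckz emci dnz cgm xijf ymor oin xyy
Hunk 4: at line 1 remove [emci,dnz,cgm] add [iwcts] -> 6 lines: ckz iwcts xijf ymor oin xyy
Hunk 5: at line 2 remove [xijf,ymor] add [wxfra,mxvg,pgkr] -> 7 lines: ckz iwcts wxfra mxvg pgkr oin xyy
Hunk 6: at line 2 remove [mxvg,pgkr] add [splo,odp,elw] -> 8 lines: ckz iwcts wxfra splo odp elw oin xyy
Hunk 7: at line 2 remove [wxfra,splo,odp] add [aui,cvpb] -> 7 lines: ckz iwcts aui cvpb elw oin xyy
Final line 7: xyy

Answer: xyy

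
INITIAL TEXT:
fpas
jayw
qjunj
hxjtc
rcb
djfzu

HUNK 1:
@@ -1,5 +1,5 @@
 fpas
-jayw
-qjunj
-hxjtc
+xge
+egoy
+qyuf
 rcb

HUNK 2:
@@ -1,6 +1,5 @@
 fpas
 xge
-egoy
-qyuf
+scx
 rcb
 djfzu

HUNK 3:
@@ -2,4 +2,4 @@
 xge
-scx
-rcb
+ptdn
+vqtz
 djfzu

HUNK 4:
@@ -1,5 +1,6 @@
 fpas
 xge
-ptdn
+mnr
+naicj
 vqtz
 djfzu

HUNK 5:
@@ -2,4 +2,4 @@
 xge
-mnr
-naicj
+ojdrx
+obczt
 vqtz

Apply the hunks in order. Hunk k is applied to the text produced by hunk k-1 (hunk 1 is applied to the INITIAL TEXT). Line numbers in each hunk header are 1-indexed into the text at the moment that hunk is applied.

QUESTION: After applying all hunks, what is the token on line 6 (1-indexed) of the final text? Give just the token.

Hunk 1: at line 1 remove [jayw,qjunj,hxjtc] add [xge,egoy,qyuf] -> 6 lines: fpas xge egoy qyuf rcb djfzu
Hunk 2: at line 1 remove [egoy,qyuf] add [scx] -> 5 lines: fpas xge scx rcb djfzu
Hunk 3: at line 2 remove [scx,rcb] add [ptdn,vqtz] -> 5 lines: fpas xge ptdn vqtz djfzu
Hunk 4: at line 1 remove [ptdn] add [mnr,naicj] -> 6 lines: fpas xge mnr naicj vqtz djfzu
Hunk 5: at line 2 remove [mnr,naicj] add [ojdrx,obczt] -> 6 lines: fpas xge ojdrx obczt vqtz djfzu
Final line 6: djfzu

Answer: djfzu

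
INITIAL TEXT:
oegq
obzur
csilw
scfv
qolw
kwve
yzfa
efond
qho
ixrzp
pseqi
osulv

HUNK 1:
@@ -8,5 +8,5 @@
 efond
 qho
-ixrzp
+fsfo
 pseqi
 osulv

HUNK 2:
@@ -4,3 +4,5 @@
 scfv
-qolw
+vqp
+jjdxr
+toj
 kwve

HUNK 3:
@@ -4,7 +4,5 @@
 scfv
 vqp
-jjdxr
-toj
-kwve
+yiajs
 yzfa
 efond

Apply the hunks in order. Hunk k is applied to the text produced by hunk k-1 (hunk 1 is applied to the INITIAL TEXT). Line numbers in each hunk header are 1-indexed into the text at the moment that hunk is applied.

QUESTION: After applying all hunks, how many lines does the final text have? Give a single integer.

Answer: 12

Derivation:
Hunk 1: at line 8 remove [ixrzp] add [fsfo] -> 12 lines: oegq obzur csilw scfv qolw kwve yzfa efond qho fsfo pseqi osulv
Hunk 2: at line 4 remove [qolw] add [vqp,jjdxr,toj] -> 14 lines: oegq obzur csilw scfv vqp jjdxr toj kwve yzfa efond qho fsfo pseqi osulv
Hunk 3: at line 4 remove [jjdxr,toj,kwve] add [yiajs] -> 12 lines: oegq obzur csilw scfv vqp yiajs yzfa efond qho fsfo pseqi osulv
Final line count: 12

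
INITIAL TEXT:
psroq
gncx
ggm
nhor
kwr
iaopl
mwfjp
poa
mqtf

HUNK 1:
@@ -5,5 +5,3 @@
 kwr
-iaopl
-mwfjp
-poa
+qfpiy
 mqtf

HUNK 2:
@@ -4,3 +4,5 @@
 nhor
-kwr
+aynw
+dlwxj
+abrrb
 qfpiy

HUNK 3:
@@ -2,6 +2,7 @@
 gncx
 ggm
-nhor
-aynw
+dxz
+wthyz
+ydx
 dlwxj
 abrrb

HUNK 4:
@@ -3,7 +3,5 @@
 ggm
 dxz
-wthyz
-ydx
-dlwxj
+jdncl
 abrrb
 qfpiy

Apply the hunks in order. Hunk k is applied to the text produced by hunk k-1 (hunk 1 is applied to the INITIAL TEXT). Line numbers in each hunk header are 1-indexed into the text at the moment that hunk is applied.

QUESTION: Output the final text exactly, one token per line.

Answer: psroq
gncx
ggm
dxz
jdncl
abrrb
qfpiy
mqtf

Derivation:
Hunk 1: at line 5 remove [iaopl,mwfjp,poa] add [qfpiy] -> 7 lines: psroq gncx ggm nhor kwr qfpiy mqtf
Hunk 2: at line 4 remove [kwr] add [aynw,dlwxj,abrrb] -> 9 lines: psroq gncx ggm nhor aynw dlwxj abrrb qfpiy mqtf
Hunk 3: at line 2 remove [nhor,aynw] add [dxz,wthyz,ydx] -> 10 lines: psroq gncx ggm dxz wthyz ydx dlwxj abrrb qfpiy mqtf
Hunk 4: at line 3 remove [wthyz,ydx,dlwxj] add [jdncl] -> 8 lines: psroq gncx ggm dxz jdncl abrrb qfpiy mqtf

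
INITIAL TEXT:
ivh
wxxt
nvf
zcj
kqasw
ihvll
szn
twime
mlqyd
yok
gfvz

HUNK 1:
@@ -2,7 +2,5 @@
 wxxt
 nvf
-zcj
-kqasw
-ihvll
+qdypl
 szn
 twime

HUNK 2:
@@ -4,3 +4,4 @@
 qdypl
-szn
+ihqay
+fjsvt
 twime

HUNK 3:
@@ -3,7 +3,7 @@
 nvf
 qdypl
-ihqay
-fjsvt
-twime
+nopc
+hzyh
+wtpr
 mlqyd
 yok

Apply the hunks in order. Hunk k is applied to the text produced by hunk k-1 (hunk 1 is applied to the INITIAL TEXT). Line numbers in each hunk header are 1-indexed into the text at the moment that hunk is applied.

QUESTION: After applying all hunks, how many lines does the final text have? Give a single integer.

Answer: 10

Derivation:
Hunk 1: at line 2 remove [zcj,kqasw,ihvll] add [qdypl] -> 9 lines: ivh wxxt nvf qdypl szn twime mlqyd yok gfvz
Hunk 2: at line 4 remove [szn] add [ihqay,fjsvt] -> 10 lines: ivh wxxt nvf qdypl ihqay fjsvt twime mlqyd yok gfvz
Hunk 3: at line 3 remove [ihqay,fjsvt,twime] add [nopc,hzyh,wtpr] -> 10 lines: ivh wxxt nvf qdypl nopc hzyh wtpr mlqyd yok gfvz
Final line count: 10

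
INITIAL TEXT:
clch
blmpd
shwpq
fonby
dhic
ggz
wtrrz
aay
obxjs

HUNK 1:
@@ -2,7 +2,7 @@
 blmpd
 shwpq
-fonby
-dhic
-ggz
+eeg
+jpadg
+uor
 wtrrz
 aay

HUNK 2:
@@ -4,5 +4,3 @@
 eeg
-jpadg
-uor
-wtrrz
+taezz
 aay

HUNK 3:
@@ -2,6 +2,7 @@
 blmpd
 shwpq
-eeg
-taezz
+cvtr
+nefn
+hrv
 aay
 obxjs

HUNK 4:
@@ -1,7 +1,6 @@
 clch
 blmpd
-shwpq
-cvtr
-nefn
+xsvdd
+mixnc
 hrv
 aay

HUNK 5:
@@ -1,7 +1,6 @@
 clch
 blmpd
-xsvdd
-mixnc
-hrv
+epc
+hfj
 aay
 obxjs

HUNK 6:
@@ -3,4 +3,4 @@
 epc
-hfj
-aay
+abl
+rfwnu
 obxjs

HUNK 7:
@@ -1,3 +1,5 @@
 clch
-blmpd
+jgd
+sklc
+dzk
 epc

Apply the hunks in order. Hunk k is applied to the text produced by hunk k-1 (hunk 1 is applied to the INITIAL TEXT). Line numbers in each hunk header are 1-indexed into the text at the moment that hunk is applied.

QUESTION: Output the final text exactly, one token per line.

Answer: clch
jgd
sklc
dzk
epc
abl
rfwnu
obxjs

Derivation:
Hunk 1: at line 2 remove [fonby,dhic,ggz] add [eeg,jpadg,uor] -> 9 lines: clch blmpd shwpq eeg jpadg uor wtrrz aay obxjs
Hunk 2: at line 4 remove [jpadg,uor,wtrrz] add [taezz] -> 7 lines: clch blmpd shwpq eeg taezz aay obxjs
Hunk 3: at line 2 remove [eeg,taezz] add [cvtr,nefn,hrv] -> 8 lines: clch blmpd shwpq cvtr nefn hrv aay obxjs
Hunk 4: at line 1 remove [shwpq,cvtr,nefn] add [xsvdd,mixnc] -> 7 lines: clch blmpd xsvdd mixnc hrv aay obxjs
Hunk 5: at line 1 remove [xsvdd,mixnc,hrv] add [epc,hfj] -> 6 lines: clch blmpd epc hfj aay obxjs
Hunk 6: at line 3 remove [hfj,aay] add [abl,rfwnu] -> 6 lines: clch blmpd epc abl rfwnu obxjs
Hunk 7: at line 1 remove [blmpd] add [jgd,sklc,dzk] -> 8 lines: clch jgd sklc dzk epc abl rfwnu obxjs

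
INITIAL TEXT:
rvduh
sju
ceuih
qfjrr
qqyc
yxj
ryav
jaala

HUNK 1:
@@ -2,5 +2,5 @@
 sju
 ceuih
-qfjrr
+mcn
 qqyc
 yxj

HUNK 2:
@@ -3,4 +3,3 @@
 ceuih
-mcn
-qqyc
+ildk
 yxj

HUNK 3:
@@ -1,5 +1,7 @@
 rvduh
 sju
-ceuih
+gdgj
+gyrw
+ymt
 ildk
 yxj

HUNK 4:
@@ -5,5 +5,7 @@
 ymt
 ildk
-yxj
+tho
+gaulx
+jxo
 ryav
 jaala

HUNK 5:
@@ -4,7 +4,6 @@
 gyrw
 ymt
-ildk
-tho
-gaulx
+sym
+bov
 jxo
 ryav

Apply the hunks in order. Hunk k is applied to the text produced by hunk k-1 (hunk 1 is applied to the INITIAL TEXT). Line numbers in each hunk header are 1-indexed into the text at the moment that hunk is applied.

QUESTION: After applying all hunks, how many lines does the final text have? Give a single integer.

Hunk 1: at line 2 remove [qfjrr] add [mcn] -> 8 lines: rvduh sju ceuih mcn qqyc yxj ryav jaala
Hunk 2: at line 3 remove [mcn,qqyc] add [ildk] -> 7 lines: rvduh sju ceuih ildk yxj ryav jaala
Hunk 3: at line 1 remove [ceuih] add [gdgj,gyrw,ymt] -> 9 lines: rvduh sju gdgj gyrw ymt ildk yxj ryav jaala
Hunk 4: at line 5 remove [yxj] add [tho,gaulx,jxo] -> 11 lines: rvduh sju gdgj gyrw ymt ildk tho gaulx jxo ryav jaala
Hunk 5: at line 4 remove [ildk,tho,gaulx] add [sym,bov] -> 10 lines: rvduh sju gdgj gyrw ymt sym bov jxo ryav jaala
Final line count: 10

Answer: 10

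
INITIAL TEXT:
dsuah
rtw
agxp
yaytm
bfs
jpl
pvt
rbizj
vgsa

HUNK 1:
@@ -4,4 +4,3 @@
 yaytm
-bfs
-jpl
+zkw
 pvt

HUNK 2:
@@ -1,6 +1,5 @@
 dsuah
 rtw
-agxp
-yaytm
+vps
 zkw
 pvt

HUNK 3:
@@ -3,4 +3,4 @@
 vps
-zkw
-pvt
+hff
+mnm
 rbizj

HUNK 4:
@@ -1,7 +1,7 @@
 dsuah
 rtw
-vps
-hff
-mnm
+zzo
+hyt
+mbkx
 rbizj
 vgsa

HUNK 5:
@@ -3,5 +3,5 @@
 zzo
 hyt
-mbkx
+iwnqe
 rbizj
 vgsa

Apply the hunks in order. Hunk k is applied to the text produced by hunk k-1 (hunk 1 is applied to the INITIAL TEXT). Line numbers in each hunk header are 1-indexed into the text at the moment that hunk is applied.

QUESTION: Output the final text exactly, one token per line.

Hunk 1: at line 4 remove [bfs,jpl] add [zkw] -> 8 lines: dsuah rtw agxp yaytm zkw pvt rbizj vgsa
Hunk 2: at line 1 remove [agxp,yaytm] add [vps] -> 7 lines: dsuah rtw vps zkw pvt rbizj vgsa
Hunk 3: at line 3 remove [zkw,pvt] add [hff,mnm] -> 7 lines: dsuah rtw vps hff mnm rbizj vgsa
Hunk 4: at line 1 remove [vps,hff,mnm] add [zzo,hyt,mbkx] -> 7 lines: dsuah rtw zzo hyt mbkx rbizj vgsa
Hunk 5: at line 3 remove [mbkx] add [iwnqe] -> 7 lines: dsuah rtw zzo hyt iwnqe rbizj vgsa

Answer: dsuah
rtw
zzo
hyt
iwnqe
rbizj
vgsa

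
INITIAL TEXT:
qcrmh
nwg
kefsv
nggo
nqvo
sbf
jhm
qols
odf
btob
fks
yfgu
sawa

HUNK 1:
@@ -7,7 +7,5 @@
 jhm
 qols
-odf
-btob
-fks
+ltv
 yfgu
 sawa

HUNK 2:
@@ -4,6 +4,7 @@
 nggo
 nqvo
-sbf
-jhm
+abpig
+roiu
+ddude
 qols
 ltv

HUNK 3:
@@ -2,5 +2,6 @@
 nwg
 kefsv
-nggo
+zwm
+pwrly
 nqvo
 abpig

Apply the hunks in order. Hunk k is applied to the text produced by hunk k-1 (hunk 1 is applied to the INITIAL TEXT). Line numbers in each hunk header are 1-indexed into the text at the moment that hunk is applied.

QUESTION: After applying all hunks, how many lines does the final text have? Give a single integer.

Answer: 13

Derivation:
Hunk 1: at line 7 remove [odf,btob,fks] add [ltv] -> 11 lines: qcrmh nwg kefsv nggo nqvo sbf jhm qols ltv yfgu sawa
Hunk 2: at line 4 remove [sbf,jhm] add [abpig,roiu,ddude] -> 12 lines: qcrmh nwg kefsv nggo nqvo abpig roiu ddude qols ltv yfgu sawa
Hunk 3: at line 2 remove [nggo] add [zwm,pwrly] -> 13 lines: qcrmh nwg kefsv zwm pwrly nqvo abpig roiu ddude qols ltv yfgu sawa
Final line count: 13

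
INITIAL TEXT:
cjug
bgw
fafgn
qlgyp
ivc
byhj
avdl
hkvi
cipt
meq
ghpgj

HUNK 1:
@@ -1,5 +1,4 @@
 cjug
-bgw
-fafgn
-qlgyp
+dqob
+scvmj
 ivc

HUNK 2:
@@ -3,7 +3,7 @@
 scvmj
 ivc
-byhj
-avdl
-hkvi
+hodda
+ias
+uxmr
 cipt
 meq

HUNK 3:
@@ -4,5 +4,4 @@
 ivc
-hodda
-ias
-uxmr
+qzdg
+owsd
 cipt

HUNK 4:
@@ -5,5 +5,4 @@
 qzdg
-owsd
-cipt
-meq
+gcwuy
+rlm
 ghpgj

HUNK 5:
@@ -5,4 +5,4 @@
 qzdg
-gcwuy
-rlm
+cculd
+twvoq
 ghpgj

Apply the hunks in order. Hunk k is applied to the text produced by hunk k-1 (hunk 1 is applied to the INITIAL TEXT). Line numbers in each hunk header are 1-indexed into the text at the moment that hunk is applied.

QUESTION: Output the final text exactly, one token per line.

Hunk 1: at line 1 remove [bgw,fafgn,qlgyp] add [dqob,scvmj] -> 10 lines: cjug dqob scvmj ivc byhj avdl hkvi cipt meq ghpgj
Hunk 2: at line 3 remove [byhj,avdl,hkvi] add [hodda,ias,uxmr] -> 10 lines: cjug dqob scvmj ivc hodda ias uxmr cipt meq ghpgj
Hunk 3: at line 4 remove [hodda,ias,uxmr] add [qzdg,owsd] -> 9 lines: cjug dqob scvmj ivc qzdg owsd cipt meq ghpgj
Hunk 4: at line 5 remove [owsd,cipt,meq] add [gcwuy,rlm] -> 8 lines: cjug dqob scvmj ivc qzdg gcwuy rlm ghpgj
Hunk 5: at line 5 remove [gcwuy,rlm] add [cculd,twvoq] -> 8 lines: cjug dqob scvmj ivc qzdg cculd twvoq ghpgj

Answer: cjug
dqob
scvmj
ivc
qzdg
cculd
twvoq
ghpgj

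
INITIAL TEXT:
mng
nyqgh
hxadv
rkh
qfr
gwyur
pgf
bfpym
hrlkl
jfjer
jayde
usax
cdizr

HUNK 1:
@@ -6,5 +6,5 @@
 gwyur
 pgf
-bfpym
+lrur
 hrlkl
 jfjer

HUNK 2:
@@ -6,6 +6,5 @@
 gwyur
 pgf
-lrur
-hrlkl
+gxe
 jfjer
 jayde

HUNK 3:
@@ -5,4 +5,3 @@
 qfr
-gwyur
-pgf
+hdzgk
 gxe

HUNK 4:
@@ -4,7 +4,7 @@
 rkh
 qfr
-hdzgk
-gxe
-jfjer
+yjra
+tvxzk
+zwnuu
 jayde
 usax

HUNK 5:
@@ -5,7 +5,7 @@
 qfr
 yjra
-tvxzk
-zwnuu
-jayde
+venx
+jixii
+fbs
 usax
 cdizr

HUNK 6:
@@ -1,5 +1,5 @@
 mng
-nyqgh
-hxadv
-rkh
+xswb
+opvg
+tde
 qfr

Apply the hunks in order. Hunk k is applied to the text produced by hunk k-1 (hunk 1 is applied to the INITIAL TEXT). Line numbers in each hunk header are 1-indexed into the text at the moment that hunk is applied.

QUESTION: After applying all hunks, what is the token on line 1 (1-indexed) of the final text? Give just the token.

Hunk 1: at line 6 remove [bfpym] add [lrur] -> 13 lines: mng nyqgh hxadv rkh qfr gwyur pgf lrur hrlkl jfjer jayde usax cdizr
Hunk 2: at line 6 remove [lrur,hrlkl] add [gxe] -> 12 lines: mng nyqgh hxadv rkh qfr gwyur pgf gxe jfjer jayde usax cdizr
Hunk 3: at line 5 remove [gwyur,pgf] add [hdzgk] -> 11 lines: mng nyqgh hxadv rkh qfr hdzgk gxe jfjer jayde usax cdizr
Hunk 4: at line 4 remove [hdzgk,gxe,jfjer] add [yjra,tvxzk,zwnuu] -> 11 lines: mng nyqgh hxadv rkh qfr yjra tvxzk zwnuu jayde usax cdizr
Hunk 5: at line 5 remove [tvxzk,zwnuu,jayde] add [venx,jixii,fbs] -> 11 lines: mng nyqgh hxadv rkh qfr yjra venx jixii fbs usax cdizr
Hunk 6: at line 1 remove [nyqgh,hxadv,rkh] add [xswb,opvg,tde] -> 11 lines: mng xswb opvg tde qfr yjra venx jixii fbs usax cdizr
Final line 1: mng

Answer: mng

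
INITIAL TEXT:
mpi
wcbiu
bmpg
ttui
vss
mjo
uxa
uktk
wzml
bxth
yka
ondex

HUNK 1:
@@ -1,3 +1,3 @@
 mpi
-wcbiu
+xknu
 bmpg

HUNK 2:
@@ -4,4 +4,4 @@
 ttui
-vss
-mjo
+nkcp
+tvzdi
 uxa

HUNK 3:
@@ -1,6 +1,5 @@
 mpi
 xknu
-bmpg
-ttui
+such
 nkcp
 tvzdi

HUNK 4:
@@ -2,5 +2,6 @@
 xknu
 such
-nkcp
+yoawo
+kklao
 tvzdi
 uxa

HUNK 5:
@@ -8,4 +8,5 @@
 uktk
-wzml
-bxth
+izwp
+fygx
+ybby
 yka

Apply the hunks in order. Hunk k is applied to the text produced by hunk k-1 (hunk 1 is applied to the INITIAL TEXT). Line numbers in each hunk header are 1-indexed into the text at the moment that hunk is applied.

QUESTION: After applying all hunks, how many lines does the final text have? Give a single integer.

Hunk 1: at line 1 remove [wcbiu] add [xknu] -> 12 lines: mpi xknu bmpg ttui vss mjo uxa uktk wzml bxth yka ondex
Hunk 2: at line 4 remove [vss,mjo] add [nkcp,tvzdi] -> 12 lines: mpi xknu bmpg ttui nkcp tvzdi uxa uktk wzml bxth yka ondex
Hunk 3: at line 1 remove [bmpg,ttui] add [such] -> 11 lines: mpi xknu such nkcp tvzdi uxa uktk wzml bxth yka ondex
Hunk 4: at line 2 remove [nkcp] add [yoawo,kklao] -> 12 lines: mpi xknu such yoawo kklao tvzdi uxa uktk wzml bxth yka ondex
Hunk 5: at line 8 remove [wzml,bxth] add [izwp,fygx,ybby] -> 13 lines: mpi xknu such yoawo kklao tvzdi uxa uktk izwp fygx ybby yka ondex
Final line count: 13

Answer: 13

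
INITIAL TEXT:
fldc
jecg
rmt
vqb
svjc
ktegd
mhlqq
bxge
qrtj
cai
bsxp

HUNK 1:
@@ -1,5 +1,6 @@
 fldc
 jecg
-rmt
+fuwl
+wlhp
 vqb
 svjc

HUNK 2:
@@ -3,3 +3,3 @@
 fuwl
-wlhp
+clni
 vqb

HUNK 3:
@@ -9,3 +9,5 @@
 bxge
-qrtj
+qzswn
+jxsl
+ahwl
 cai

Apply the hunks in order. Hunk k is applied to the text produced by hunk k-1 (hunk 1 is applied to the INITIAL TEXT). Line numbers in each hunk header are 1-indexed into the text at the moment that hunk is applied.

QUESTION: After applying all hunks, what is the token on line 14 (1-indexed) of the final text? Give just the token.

Answer: bsxp

Derivation:
Hunk 1: at line 1 remove [rmt] add [fuwl,wlhp] -> 12 lines: fldc jecg fuwl wlhp vqb svjc ktegd mhlqq bxge qrtj cai bsxp
Hunk 2: at line 3 remove [wlhp] add [clni] -> 12 lines: fldc jecg fuwl clni vqb svjc ktegd mhlqq bxge qrtj cai bsxp
Hunk 3: at line 9 remove [qrtj] add [qzswn,jxsl,ahwl] -> 14 lines: fldc jecg fuwl clni vqb svjc ktegd mhlqq bxge qzswn jxsl ahwl cai bsxp
Final line 14: bsxp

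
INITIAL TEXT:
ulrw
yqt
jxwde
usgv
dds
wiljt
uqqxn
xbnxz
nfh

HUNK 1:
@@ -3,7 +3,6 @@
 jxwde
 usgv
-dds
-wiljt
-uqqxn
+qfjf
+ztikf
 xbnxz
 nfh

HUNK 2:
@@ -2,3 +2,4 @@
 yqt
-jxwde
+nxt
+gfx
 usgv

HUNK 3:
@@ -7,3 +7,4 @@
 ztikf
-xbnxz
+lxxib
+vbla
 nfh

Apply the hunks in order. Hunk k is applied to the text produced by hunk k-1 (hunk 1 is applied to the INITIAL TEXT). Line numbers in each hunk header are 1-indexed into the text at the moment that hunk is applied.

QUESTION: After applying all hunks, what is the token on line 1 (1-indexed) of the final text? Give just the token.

Answer: ulrw

Derivation:
Hunk 1: at line 3 remove [dds,wiljt,uqqxn] add [qfjf,ztikf] -> 8 lines: ulrw yqt jxwde usgv qfjf ztikf xbnxz nfh
Hunk 2: at line 2 remove [jxwde] add [nxt,gfx] -> 9 lines: ulrw yqt nxt gfx usgv qfjf ztikf xbnxz nfh
Hunk 3: at line 7 remove [xbnxz] add [lxxib,vbla] -> 10 lines: ulrw yqt nxt gfx usgv qfjf ztikf lxxib vbla nfh
Final line 1: ulrw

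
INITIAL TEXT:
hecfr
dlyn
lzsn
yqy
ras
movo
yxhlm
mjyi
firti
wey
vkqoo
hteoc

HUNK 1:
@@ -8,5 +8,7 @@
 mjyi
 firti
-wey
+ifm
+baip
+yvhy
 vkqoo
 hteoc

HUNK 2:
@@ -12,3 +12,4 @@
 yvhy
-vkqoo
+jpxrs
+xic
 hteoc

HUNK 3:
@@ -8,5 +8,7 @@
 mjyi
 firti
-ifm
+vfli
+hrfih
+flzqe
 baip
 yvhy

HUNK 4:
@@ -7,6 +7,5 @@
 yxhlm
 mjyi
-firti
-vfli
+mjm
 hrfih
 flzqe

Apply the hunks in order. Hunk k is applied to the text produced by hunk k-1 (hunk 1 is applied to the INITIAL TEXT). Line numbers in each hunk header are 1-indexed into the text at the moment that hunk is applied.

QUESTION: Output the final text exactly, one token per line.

Hunk 1: at line 8 remove [wey] add [ifm,baip,yvhy] -> 14 lines: hecfr dlyn lzsn yqy ras movo yxhlm mjyi firti ifm baip yvhy vkqoo hteoc
Hunk 2: at line 12 remove [vkqoo] add [jpxrs,xic] -> 15 lines: hecfr dlyn lzsn yqy ras movo yxhlm mjyi firti ifm baip yvhy jpxrs xic hteoc
Hunk 3: at line 8 remove [ifm] add [vfli,hrfih,flzqe] -> 17 lines: hecfr dlyn lzsn yqy ras movo yxhlm mjyi firti vfli hrfih flzqe baip yvhy jpxrs xic hteoc
Hunk 4: at line 7 remove [firti,vfli] add [mjm] -> 16 lines: hecfr dlyn lzsn yqy ras movo yxhlm mjyi mjm hrfih flzqe baip yvhy jpxrs xic hteoc

Answer: hecfr
dlyn
lzsn
yqy
ras
movo
yxhlm
mjyi
mjm
hrfih
flzqe
baip
yvhy
jpxrs
xic
hteoc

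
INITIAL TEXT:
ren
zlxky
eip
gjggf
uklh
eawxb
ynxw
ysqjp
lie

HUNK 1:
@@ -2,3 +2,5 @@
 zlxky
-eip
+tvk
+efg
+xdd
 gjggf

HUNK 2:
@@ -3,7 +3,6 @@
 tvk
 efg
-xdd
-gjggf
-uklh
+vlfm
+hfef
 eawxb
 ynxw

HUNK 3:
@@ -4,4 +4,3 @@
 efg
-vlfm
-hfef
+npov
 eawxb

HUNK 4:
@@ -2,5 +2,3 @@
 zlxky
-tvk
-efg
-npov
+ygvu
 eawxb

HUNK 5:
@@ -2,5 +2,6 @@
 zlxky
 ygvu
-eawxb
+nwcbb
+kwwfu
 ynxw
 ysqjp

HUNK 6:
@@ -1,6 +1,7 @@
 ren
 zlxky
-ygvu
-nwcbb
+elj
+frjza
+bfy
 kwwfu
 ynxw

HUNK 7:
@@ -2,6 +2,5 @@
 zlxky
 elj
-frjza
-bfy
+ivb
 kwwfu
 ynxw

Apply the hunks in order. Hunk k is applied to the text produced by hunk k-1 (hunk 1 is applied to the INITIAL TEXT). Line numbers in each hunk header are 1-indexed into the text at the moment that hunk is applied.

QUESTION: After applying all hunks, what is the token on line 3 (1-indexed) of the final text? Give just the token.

Hunk 1: at line 2 remove [eip] add [tvk,efg,xdd] -> 11 lines: ren zlxky tvk efg xdd gjggf uklh eawxb ynxw ysqjp lie
Hunk 2: at line 3 remove [xdd,gjggf,uklh] add [vlfm,hfef] -> 10 lines: ren zlxky tvk efg vlfm hfef eawxb ynxw ysqjp lie
Hunk 3: at line 4 remove [vlfm,hfef] add [npov] -> 9 lines: ren zlxky tvk efg npov eawxb ynxw ysqjp lie
Hunk 4: at line 2 remove [tvk,efg,npov] add [ygvu] -> 7 lines: ren zlxky ygvu eawxb ynxw ysqjp lie
Hunk 5: at line 2 remove [eawxb] add [nwcbb,kwwfu] -> 8 lines: ren zlxky ygvu nwcbb kwwfu ynxw ysqjp lie
Hunk 6: at line 1 remove [ygvu,nwcbb] add [elj,frjza,bfy] -> 9 lines: ren zlxky elj frjza bfy kwwfu ynxw ysqjp lie
Hunk 7: at line 2 remove [frjza,bfy] add [ivb] -> 8 lines: ren zlxky elj ivb kwwfu ynxw ysqjp lie
Final line 3: elj

Answer: elj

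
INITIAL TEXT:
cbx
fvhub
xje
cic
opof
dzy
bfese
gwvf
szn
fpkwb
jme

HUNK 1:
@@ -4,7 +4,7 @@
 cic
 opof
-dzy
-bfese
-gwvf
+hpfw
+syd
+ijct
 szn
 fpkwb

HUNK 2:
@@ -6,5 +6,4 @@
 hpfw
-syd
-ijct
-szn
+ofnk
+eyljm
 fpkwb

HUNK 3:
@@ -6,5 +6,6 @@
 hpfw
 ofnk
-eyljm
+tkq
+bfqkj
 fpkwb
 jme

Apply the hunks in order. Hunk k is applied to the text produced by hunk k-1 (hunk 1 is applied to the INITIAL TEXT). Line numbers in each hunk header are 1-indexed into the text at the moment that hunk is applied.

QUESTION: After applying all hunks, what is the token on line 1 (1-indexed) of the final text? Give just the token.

Answer: cbx

Derivation:
Hunk 1: at line 4 remove [dzy,bfese,gwvf] add [hpfw,syd,ijct] -> 11 lines: cbx fvhub xje cic opof hpfw syd ijct szn fpkwb jme
Hunk 2: at line 6 remove [syd,ijct,szn] add [ofnk,eyljm] -> 10 lines: cbx fvhub xje cic opof hpfw ofnk eyljm fpkwb jme
Hunk 3: at line 6 remove [eyljm] add [tkq,bfqkj] -> 11 lines: cbx fvhub xje cic opof hpfw ofnk tkq bfqkj fpkwb jme
Final line 1: cbx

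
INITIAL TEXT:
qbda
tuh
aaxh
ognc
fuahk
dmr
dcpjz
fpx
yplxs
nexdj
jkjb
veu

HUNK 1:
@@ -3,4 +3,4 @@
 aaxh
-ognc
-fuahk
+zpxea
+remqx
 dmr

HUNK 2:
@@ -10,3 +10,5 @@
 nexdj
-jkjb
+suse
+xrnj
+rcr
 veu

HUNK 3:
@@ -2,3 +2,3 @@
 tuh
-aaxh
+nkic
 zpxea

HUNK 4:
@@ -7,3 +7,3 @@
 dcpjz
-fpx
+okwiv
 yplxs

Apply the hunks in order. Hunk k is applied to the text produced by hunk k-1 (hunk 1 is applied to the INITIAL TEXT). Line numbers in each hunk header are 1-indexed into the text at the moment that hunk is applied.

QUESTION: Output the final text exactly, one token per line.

Hunk 1: at line 3 remove [ognc,fuahk] add [zpxea,remqx] -> 12 lines: qbda tuh aaxh zpxea remqx dmr dcpjz fpx yplxs nexdj jkjb veu
Hunk 2: at line 10 remove [jkjb] add [suse,xrnj,rcr] -> 14 lines: qbda tuh aaxh zpxea remqx dmr dcpjz fpx yplxs nexdj suse xrnj rcr veu
Hunk 3: at line 2 remove [aaxh] add [nkic] -> 14 lines: qbda tuh nkic zpxea remqx dmr dcpjz fpx yplxs nexdj suse xrnj rcr veu
Hunk 4: at line 7 remove [fpx] add [okwiv] -> 14 lines: qbda tuh nkic zpxea remqx dmr dcpjz okwiv yplxs nexdj suse xrnj rcr veu

Answer: qbda
tuh
nkic
zpxea
remqx
dmr
dcpjz
okwiv
yplxs
nexdj
suse
xrnj
rcr
veu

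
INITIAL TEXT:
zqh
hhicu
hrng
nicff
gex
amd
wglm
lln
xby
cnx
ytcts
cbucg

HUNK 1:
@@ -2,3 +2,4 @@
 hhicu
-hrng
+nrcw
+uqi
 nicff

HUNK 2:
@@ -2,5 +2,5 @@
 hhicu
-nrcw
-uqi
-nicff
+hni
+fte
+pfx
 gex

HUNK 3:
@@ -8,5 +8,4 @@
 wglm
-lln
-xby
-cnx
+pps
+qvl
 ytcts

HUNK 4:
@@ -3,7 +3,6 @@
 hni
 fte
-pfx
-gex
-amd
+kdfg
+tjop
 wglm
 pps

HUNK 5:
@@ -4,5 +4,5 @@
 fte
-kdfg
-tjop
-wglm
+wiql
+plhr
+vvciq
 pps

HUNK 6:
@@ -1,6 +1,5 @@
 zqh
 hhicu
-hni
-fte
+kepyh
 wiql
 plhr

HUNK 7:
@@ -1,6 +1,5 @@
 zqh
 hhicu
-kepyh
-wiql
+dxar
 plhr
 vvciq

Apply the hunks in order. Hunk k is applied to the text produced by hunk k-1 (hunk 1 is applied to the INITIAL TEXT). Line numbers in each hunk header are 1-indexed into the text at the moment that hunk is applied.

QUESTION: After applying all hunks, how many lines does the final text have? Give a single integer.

Hunk 1: at line 2 remove [hrng] add [nrcw,uqi] -> 13 lines: zqh hhicu nrcw uqi nicff gex amd wglm lln xby cnx ytcts cbucg
Hunk 2: at line 2 remove [nrcw,uqi,nicff] add [hni,fte,pfx] -> 13 lines: zqh hhicu hni fte pfx gex amd wglm lln xby cnx ytcts cbucg
Hunk 3: at line 8 remove [lln,xby,cnx] add [pps,qvl] -> 12 lines: zqh hhicu hni fte pfx gex amd wglm pps qvl ytcts cbucg
Hunk 4: at line 3 remove [pfx,gex,amd] add [kdfg,tjop] -> 11 lines: zqh hhicu hni fte kdfg tjop wglm pps qvl ytcts cbucg
Hunk 5: at line 4 remove [kdfg,tjop,wglm] add [wiql,plhr,vvciq] -> 11 lines: zqh hhicu hni fte wiql plhr vvciq pps qvl ytcts cbucg
Hunk 6: at line 1 remove [hni,fte] add [kepyh] -> 10 lines: zqh hhicu kepyh wiql plhr vvciq pps qvl ytcts cbucg
Hunk 7: at line 1 remove [kepyh,wiql] add [dxar] -> 9 lines: zqh hhicu dxar plhr vvciq pps qvl ytcts cbucg
Final line count: 9

Answer: 9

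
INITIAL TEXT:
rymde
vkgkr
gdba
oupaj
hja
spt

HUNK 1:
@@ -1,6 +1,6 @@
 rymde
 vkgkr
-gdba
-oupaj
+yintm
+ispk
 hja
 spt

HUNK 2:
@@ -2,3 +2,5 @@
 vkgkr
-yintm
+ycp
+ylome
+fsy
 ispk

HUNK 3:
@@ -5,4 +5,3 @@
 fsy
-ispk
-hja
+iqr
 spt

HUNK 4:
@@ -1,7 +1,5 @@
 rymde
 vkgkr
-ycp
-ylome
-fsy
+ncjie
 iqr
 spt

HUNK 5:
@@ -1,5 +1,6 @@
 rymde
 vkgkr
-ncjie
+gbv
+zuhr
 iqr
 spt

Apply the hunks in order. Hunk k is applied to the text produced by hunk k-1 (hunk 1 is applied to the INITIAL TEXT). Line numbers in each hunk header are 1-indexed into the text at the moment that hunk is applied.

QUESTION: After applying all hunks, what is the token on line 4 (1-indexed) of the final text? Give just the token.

Hunk 1: at line 1 remove [gdba,oupaj] add [yintm,ispk] -> 6 lines: rymde vkgkr yintm ispk hja spt
Hunk 2: at line 2 remove [yintm] add [ycp,ylome,fsy] -> 8 lines: rymde vkgkr ycp ylome fsy ispk hja spt
Hunk 3: at line 5 remove [ispk,hja] add [iqr] -> 7 lines: rymde vkgkr ycp ylome fsy iqr spt
Hunk 4: at line 1 remove [ycp,ylome,fsy] add [ncjie] -> 5 lines: rymde vkgkr ncjie iqr spt
Hunk 5: at line 1 remove [ncjie] add [gbv,zuhr] -> 6 lines: rymde vkgkr gbv zuhr iqr spt
Final line 4: zuhr

Answer: zuhr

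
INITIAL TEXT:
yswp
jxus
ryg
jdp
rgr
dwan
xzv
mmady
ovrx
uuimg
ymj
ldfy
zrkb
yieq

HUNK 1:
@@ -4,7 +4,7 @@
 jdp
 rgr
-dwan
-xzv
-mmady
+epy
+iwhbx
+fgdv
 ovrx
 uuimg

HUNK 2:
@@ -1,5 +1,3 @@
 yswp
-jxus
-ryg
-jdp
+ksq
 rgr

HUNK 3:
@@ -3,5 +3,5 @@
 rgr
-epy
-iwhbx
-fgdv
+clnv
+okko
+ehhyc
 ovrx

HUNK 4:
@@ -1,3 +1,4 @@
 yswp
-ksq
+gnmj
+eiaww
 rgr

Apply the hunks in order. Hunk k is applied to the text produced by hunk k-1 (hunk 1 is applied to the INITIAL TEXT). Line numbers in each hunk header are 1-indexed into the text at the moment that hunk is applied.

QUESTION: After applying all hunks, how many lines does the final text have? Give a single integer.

Hunk 1: at line 4 remove [dwan,xzv,mmady] add [epy,iwhbx,fgdv] -> 14 lines: yswp jxus ryg jdp rgr epy iwhbx fgdv ovrx uuimg ymj ldfy zrkb yieq
Hunk 2: at line 1 remove [jxus,ryg,jdp] add [ksq] -> 12 lines: yswp ksq rgr epy iwhbx fgdv ovrx uuimg ymj ldfy zrkb yieq
Hunk 3: at line 3 remove [epy,iwhbx,fgdv] add [clnv,okko,ehhyc] -> 12 lines: yswp ksq rgr clnv okko ehhyc ovrx uuimg ymj ldfy zrkb yieq
Hunk 4: at line 1 remove [ksq] add [gnmj,eiaww] -> 13 lines: yswp gnmj eiaww rgr clnv okko ehhyc ovrx uuimg ymj ldfy zrkb yieq
Final line count: 13

Answer: 13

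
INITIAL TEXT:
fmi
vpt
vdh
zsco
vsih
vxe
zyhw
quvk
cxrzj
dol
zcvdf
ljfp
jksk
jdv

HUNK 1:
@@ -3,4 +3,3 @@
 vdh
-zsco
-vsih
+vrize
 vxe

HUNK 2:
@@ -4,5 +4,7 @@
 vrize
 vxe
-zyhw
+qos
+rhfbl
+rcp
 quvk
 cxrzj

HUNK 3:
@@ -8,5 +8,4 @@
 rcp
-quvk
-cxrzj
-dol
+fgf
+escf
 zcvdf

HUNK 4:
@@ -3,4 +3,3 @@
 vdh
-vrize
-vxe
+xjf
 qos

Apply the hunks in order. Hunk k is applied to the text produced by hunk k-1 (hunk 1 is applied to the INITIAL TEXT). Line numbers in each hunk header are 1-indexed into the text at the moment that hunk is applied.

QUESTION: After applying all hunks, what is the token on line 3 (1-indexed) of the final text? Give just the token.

Hunk 1: at line 3 remove [zsco,vsih] add [vrize] -> 13 lines: fmi vpt vdh vrize vxe zyhw quvk cxrzj dol zcvdf ljfp jksk jdv
Hunk 2: at line 4 remove [zyhw] add [qos,rhfbl,rcp] -> 15 lines: fmi vpt vdh vrize vxe qos rhfbl rcp quvk cxrzj dol zcvdf ljfp jksk jdv
Hunk 3: at line 8 remove [quvk,cxrzj,dol] add [fgf,escf] -> 14 lines: fmi vpt vdh vrize vxe qos rhfbl rcp fgf escf zcvdf ljfp jksk jdv
Hunk 4: at line 3 remove [vrize,vxe] add [xjf] -> 13 lines: fmi vpt vdh xjf qos rhfbl rcp fgf escf zcvdf ljfp jksk jdv
Final line 3: vdh

Answer: vdh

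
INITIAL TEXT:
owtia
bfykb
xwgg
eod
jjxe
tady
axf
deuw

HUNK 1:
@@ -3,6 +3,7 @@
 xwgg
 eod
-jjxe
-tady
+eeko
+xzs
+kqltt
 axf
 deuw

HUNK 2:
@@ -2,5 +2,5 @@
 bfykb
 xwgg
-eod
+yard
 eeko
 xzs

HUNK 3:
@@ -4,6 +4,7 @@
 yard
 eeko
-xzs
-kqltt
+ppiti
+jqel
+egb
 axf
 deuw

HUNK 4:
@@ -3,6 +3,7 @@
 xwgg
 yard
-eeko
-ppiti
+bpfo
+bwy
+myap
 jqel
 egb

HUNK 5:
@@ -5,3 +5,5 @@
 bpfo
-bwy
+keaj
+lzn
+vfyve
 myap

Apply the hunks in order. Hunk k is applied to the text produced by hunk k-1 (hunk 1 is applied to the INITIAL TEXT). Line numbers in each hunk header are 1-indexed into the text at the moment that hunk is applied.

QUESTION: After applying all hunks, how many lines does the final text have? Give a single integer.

Hunk 1: at line 3 remove [jjxe,tady] add [eeko,xzs,kqltt] -> 9 lines: owtia bfykb xwgg eod eeko xzs kqltt axf deuw
Hunk 2: at line 2 remove [eod] add [yard] -> 9 lines: owtia bfykb xwgg yard eeko xzs kqltt axf deuw
Hunk 3: at line 4 remove [xzs,kqltt] add [ppiti,jqel,egb] -> 10 lines: owtia bfykb xwgg yard eeko ppiti jqel egb axf deuw
Hunk 4: at line 3 remove [eeko,ppiti] add [bpfo,bwy,myap] -> 11 lines: owtia bfykb xwgg yard bpfo bwy myap jqel egb axf deuw
Hunk 5: at line 5 remove [bwy] add [keaj,lzn,vfyve] -> 13 lines: owtia bfykb xwgg yard bpfo keaj lzn vfyve myap jqel egb axf deuw
Final line count: 13

Answer: 13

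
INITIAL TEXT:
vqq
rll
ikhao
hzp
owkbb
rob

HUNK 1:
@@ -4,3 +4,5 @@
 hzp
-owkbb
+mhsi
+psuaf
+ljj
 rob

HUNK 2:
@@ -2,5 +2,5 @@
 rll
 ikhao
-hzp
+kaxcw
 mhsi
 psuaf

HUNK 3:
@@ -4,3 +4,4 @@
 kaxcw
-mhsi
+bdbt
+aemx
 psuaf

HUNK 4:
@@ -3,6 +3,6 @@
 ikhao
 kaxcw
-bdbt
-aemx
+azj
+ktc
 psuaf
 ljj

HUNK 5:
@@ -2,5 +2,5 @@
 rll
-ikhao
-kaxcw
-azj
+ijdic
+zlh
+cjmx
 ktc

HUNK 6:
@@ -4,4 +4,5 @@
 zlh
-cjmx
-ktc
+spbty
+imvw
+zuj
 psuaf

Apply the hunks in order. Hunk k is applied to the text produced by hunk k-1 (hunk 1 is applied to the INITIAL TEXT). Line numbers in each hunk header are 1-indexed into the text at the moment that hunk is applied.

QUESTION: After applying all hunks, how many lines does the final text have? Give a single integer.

Hunk 1: at line 4 remove [owkbb] add [mhsi,psuaf,ljj] -> 8 lines: vqq rll ikhao hzp mhsi psuaf ljj rob
Hunk 2: at line 2 remove [hzp] add [kaxcw] -> 8 lines: vqq rll ikhao kaxcw mhsi psuaf ljj rob
Hunk 3: at line 4 remove [mhsi] add [bdbt,aemx] -> 9 lines: vqq rll ikhao kaxcw bdbt aemx psuaf ljj rob
Hunk 4: at line 3 remove [bdbt,aemx] add [azj,ktc] -> 9 lines: vqq rll ikhao kaxcw azj ktc psuaf ljj rob
Hunk 5: at line 2 remove [ikhao,kaxcw,azj] add [ijdic,zlh,cjmx] -> 9 lines: vqq rll ijdic zlh cjmx ktc psuaf ljj rob
Hunk 6: at line 4 remove [cjmx,ktc] add [spbty,imvw,zuj] -> 10 lines: vqq rll ijdic zlh spbty imvw zuj psuaf ljj rob
Final line count: 10

Answer: 10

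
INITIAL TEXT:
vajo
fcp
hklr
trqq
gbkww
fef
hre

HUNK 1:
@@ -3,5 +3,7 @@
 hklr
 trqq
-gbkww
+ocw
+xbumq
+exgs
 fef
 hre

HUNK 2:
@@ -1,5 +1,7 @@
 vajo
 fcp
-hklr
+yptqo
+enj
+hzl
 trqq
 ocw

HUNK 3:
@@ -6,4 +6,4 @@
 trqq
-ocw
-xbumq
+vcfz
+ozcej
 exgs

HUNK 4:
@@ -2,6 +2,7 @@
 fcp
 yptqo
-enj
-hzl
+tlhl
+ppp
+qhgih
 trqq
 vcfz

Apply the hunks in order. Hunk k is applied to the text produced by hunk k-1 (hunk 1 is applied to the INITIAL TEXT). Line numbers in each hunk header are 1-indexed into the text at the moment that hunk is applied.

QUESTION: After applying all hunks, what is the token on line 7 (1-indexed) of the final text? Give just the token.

Hunk 1: at line 3 remove [gbkww] add [ocw,xbumq,exgs] -> 9 lines: vajo fcp hklr trqq ocw xbumq exgs fef hre
Hunk 2: at line 1 remove [hklr] add [yptqo,enj,hzl] -> 11 lines: vajo fcp yptqo enj hzl trqq ocw xbumq exgs fef hre
Hunk 3: at line 6 remove [ocw,xbumq] add [vcfz,ozcej] -> 11 lines: vajo fcp yptqo enj hzl trqq vcfz ozcej exgs fef hre
Hunk 4: at line 2 remove [enj,hzl] add [tlhl,ppp,qhgih] -> 12 lines: vajo fcp yptqo tlhl ppp qhgih trqq vcfz ozcej exgs fef hre
Final line 7: trqq

Answer: trqq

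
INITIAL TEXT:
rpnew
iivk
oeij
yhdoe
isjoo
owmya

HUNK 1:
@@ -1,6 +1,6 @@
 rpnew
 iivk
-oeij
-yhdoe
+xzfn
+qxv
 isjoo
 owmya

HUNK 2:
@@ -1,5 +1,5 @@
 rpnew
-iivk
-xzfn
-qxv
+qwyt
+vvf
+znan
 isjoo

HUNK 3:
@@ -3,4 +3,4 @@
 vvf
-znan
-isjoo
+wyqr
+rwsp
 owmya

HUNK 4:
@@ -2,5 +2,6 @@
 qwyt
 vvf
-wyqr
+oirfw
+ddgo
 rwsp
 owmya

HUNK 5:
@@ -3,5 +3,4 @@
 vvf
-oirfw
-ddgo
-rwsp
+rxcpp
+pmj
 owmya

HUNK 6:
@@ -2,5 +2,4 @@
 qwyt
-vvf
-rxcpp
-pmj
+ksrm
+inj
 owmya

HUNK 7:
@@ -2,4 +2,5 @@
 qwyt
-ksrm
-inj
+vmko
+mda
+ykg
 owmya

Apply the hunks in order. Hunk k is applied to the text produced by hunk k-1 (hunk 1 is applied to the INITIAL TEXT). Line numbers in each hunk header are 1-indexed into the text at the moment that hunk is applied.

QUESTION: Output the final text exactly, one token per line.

Answer: rpnew
qwyt
vmko
mda
ykg
owmya

Derivation:
Hunk 1: at line 1 remove [oeij,yhdoe] add [xzfn,qxv] -> 6 lines: rpnew iivk xzfn qxv isjoo owmya
Hunk 2: at line 1 remove [iivk,xzfn,qxv] add [qwyt,vvf,znan] -> 6 lines: rpnew qwyt vvf znan isjoo owmya
Hunk 3: at line 3 remove [znan,isjoo] add [wyqr,rwsp] -> 6 lines: rpnew qwyt vvf wyqr rwsp owmya
Hunk 4: at line 2 remove [wyqr] add [oirfw,ddgo] -> 7 lines: rpnew qwyt vvf oirfw ddgo rwsp owmya
Hunk 5: at line 3 remove [oirfw,ddgo,rwsp] add [rxcpp,pmj] -> 6 lines: rpnew qwyt vvf rxcpp pmj owmya
Hunk 6: at line 2 remove [vvf,rxcpp,pmj] add [ksrm,inj] -> 5 lines: rpnew qwyt ksrm inj owmya
Hunk 7: at line 2 remove [ksrm,inj] add [vmko,mda,ykg] -> 6 lines: rpnew qwyt vmko mda ykg owmya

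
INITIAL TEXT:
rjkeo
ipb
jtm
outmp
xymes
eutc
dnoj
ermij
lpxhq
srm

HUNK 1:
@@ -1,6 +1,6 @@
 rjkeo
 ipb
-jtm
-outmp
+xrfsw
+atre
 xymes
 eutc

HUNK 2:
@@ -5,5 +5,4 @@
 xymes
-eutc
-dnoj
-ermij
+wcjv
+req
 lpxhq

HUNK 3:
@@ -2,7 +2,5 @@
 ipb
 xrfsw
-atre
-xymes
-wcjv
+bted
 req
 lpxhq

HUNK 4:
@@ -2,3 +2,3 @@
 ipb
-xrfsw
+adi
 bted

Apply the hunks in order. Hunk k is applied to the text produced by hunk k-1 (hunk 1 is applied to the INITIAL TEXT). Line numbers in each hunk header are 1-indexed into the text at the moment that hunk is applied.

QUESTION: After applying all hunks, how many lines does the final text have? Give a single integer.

Hunk 1: at line 1 remove [jtm,outmp] add [xrfsw,atre] -> 10 lines: rjkeo ipb xrfsw atre xymes eutc dnoj ermij lpxhq srm
Hunk 2: at line 5 remove [eutc,dnoj,ermij] add [wcjv,req] -> 9 lines: rjkeo ipb xrfsw atre xymes wcjv req lpxhq srm
Hunk 3: at line 2 remove [atre,xymes,wcjv] add [bted] -> 7 lines: rjkeo ipb xrfsw bted req lpxhq srm
Hunk 4: at line 2 remove [xrfsw] add [adi] -> 7 lines: rjkeo ipb adi bted req lpxhq srm
Final line count: 7

Answer: 7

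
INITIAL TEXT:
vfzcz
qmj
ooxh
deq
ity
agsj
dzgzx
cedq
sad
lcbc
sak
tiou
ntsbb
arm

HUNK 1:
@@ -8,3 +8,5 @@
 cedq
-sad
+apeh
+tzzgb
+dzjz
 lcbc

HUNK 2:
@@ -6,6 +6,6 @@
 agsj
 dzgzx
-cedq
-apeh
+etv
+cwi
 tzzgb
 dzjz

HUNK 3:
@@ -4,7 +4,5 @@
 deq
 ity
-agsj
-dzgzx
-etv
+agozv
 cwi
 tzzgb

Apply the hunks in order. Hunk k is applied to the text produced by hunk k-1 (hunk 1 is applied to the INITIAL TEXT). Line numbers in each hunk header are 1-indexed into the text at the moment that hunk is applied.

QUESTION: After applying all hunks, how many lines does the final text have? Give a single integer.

Answer: 14

Derivation:
Hunk 1: at line 8 remove [sad] add [apeh,tzzgb,dzjz] -> 16 lines: vfzcz qmj ooxh deq ity agsj dzgzx cedq apeh tzzgb dzjz lcbc sak tiou ntsbb arm
Hunk 2: at line 6 remove [cedq,apeh] add [etv,cwi] -> 16 lines: vfzcz qmj ooxh deq ity agsj dzgzx etv cwi tzzgb dzjz lcbc sak tiou ntsbb arm
Hunk 3: at line 4 remove [agsj,dzgzx,etv] add [agozv] -> 14 lines: vfzcz qmj ooxh deq ity agozv cwi tzzgb dzjz lcbc sak tiou ntsbb arm
Final line count: 14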